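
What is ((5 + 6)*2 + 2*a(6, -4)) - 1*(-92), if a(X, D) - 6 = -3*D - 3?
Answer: 144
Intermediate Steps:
a(X, D) = 3 - 3*D (a(X, D) = 6 + (-3*D - 3) = 6 + (-3 - 3*D) = 3 - 3*D)
((5 + 6)*2 + 2*a(6, -4)) - 1*(-92) = ((5 + 6)*2 + 2*(3 - 3*(-4))) - 1*(-92) = (11*2 + 2*(3 + 12)) + 92 = (22 + 2*15) + 92 = (22 + 30) + 92 = 52 + 92 = 144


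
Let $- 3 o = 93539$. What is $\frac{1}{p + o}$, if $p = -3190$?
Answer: $- \frac{3}{103109} \approx -2.9095 \cdot 10^{-5}$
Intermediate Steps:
$o = - \frac{93539}{3}$ ($o = \left(- \frac{1}{3}\right) 93539 = - \frac{93539}{3} \approx -31180.0$)
$\frac{1}{p + o} = \frac{1}{-3190 - \frac{93539}{3}} = \frac{1}{- \frac{103109}{3}} = - \frac{3}{103109}$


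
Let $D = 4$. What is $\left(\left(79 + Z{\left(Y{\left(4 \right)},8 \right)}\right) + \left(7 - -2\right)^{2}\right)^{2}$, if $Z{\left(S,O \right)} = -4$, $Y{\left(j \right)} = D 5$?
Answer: $24336$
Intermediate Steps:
$Y{\left(j \right)} = 20$ ($Y{\left(j \right)} = 4 \cdot 5 = 20$)
$\left(\left(79 + Z{\left(Y{\left(4 \right)},8 \right)}\right) + \left(7 - -2\right)^{2}\right)^{2} = \left(\left(79 - 4\right) + \left(7 - -2\right)^{2}\right)^{2} = \left(75 + \left(7 + 2\right)^{2}\right)^{2} = \left(75 + 9^{2}\right)^{2} = \left(75 + 81\right)^{2} = 156^{2} = 24336$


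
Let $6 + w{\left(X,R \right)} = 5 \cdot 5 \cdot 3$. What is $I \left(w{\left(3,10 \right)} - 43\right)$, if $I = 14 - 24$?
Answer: $-260$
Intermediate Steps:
$I = -10$ ($I = 14 - 24 = -10$)
$w{\left(X,R \right)} = 69$ ($w{\left(X,R \right)} = -6 + 5 \cdot 5 \cdot 3 = -6 + 25 \cdot 3 = -6 + 75 = 69$)
$I \left(w{\left(3,10 \right)} - 43\right) = - 10 \left(69 - 43\right) = \left(-10\right) 26 = -260$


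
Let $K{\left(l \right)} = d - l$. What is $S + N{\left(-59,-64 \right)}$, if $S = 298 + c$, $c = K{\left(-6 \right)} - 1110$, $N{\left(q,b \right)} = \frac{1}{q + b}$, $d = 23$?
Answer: $- \frac{96310}{123} \approx -783.01$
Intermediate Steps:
$K{\left(l \right)} = 23 - l$
$N{\left(q,b \right)} = \frac{1}{b + q}$
$c = -1081$ ($c = \left(23 - -6\right) - 1110 = \left(23 + 6\right) - 1110 = 29 - 1110 = -1081$)
$S = -783$ ($S = 298 - 1081 = -783$)
$S + N{\left(-59,-64 \right)} = -783 + \frac{1}{-64 - 59} = -783 + \frac{1}{-123} = -783 - \frac{1}{123} = - \frac{96310}{123}$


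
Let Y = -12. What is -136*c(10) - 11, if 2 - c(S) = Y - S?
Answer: -3275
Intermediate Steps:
c(S) = 14 + S (c(S) = 2 - (-12 - S) = 2 + (12 + S) = 14 + S)
-136*c(10) - 11 = -136*(14 + 10) - 11 = -136*24 - 11 = -3264 - 11 = -3275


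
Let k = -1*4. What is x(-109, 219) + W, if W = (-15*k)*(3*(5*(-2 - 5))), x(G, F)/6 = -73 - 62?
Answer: -7110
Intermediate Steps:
k = -4
x(G, F) = -810 (x(G, F) = 6*(-73 - 62) = 6*(-135) = -810)
W = -6300 (W = (-15*(-4))*(3*(5*(-2 - 5))) = 60*(3*(5*(-7))) = 60*(3*(-35)) = 60*(-105) = -6300)
x(-109, 219) + W = -810 - 6300 = -7110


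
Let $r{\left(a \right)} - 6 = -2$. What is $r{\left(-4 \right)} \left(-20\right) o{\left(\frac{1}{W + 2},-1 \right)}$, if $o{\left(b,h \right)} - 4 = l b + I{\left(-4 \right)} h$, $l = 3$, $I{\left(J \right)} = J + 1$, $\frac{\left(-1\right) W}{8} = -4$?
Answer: $- \frac{9640}{17} \approx -567.06$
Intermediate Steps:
$r{\left(a \right)} = 4$ ($r{\left(a \right)} = 6 - 2 = 4$)
$W = 32$ ($W = \left(-8\right) \left(-4\right) = 32$)
$I{\left(J \right)} = 1 + J$
$o{\left(b,h \right)} = 4 - 3 h + 3 b$ ($o{\left(b,h \right)} = 4 + \left(3 b + \left(1 - 4\right) h\right) = 4 + \left(3 b - 3 h\right) = 4 + \left(- 3 h + 3 b\right) = 4 - 3 h + 3 b$)
$r{\left(-4 \right)} \left(-20\right) o{\left(\frac{1}{W + 2},-1 \right)} = 4 \left(-20\right) \left(4 - -3 + \frac{3}{32 + 2}\right) = - 80 \left(4 + 3 + \frac{3}{34}\right) = \left(-80\right) \frac{241}{34} = - \frac{9640}{17}$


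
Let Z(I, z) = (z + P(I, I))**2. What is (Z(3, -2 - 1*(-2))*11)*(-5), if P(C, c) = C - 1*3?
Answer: 0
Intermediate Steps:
P(C, c) = -3 + C (P(C, c) = C - 3 = -3 + C)
Z(I, z) = (-3 + I + z)**2 (Z(I, z) = (z + (-3 + I))**2 = (-3 + I + z)**2)
(Z(3, -2 - 1*(-2))*11)*(-5) = ((-3 + 3 + (-2 - 1*(-2)))**2*11)*(-5) = ((-3 + 3 + (-2 + 2))**2*11)*(-5) = ((-3 + 3 + 0)**2*11)*(-5) = (0**2*11)*(-5) = (0*11)*(-5) = 0*(-5) = 0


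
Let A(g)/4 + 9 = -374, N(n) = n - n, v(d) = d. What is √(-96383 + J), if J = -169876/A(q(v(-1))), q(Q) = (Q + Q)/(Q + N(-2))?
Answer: 2*I*√3530515065/383 ≈ 310.28*I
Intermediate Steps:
N(n) = 0
q(Q) = 2 (q(Q) = (Q + Q)/(Q + 0) = (2*Q)/Q = 2)
A(g) = -1532 (A(g) = -36 + 4*(-374) = -36 - 1496 = -1532)
J = 42469/383 (J = -169876/(-1532) = -169876*(-1/1532) = 42469/383 ≈ 110.89)
√(-96383 + J) = √(-96383 + 42469/383) = √(-36872220/383) = 2*I*√3530515065/383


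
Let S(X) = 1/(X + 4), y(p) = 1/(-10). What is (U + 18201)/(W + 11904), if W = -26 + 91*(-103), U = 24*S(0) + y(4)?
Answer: 182069/25050 ≈ 7.2682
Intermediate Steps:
y(p) = -⅒
S(X) = 1/(4 + X)
U = 59/10 (U = 24/(4 + 0) - ⅒ = 24/4 - ⅒ = 24*(¼) - ⅒ = 6 - ⅒ = 59/10 ≈ 5.9000)
W = -9399 (W = -26 - 9373 = -9399)
(U + 18201)/(W + 11904) = (59/10 + 18201)/(-9399 + 11904) = (182069/10)/2505 = (182069/10)*(1/2505) = 182069/25050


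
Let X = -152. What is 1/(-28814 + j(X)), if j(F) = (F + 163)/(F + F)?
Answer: -304/8759467 ≈ -3.4705e-5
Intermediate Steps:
j(F) = (163 + F)/(2*F) (j(F) = (163 + F)/((2*F)) = (163 + F)*(1/(2*F)) = (163 + F)/(2*F))
1/(-28814 + j(X)) = 1/(-28814 + (½)*(163 - 152)/(-152)) = 1/(-28814 + (½)*(-1/152)*11) = 1/(-28814 - 11/304) = 1/(-8759467/304) = -304/8759467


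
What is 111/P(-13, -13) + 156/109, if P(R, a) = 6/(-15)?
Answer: -60183/218 ≈ -276.07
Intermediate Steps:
P(R, a) = -2/5 (P(R, a) = 6*(-1/15) = -2/5)
111/P(-13, -13) + 156/109 = 111/(-2/5) + 156/109 = 111*(-5/2) + 156*(1/109) = -555/2 + 156/109 = -60183/218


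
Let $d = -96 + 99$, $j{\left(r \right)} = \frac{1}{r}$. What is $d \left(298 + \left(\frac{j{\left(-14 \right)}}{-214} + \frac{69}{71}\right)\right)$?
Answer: $\frac{190788489}{212716} \approx 896.92$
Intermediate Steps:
$d = 3$
$d \left(298 + \left(\frac{j{\left(-14 \right)}}{-214} + \frac{69}{71}\right)\right) = 3 \left(298 + \left(\frac{1}{\left(-14\right) \left(-214\right)} + \frac{69}{71}\right)\right) = 3 \left(298 + \left(\left(- \frac{1}{14}\right) \left(- \frac{1}{214}\right) + 69 \cdot \frac{1}{71}\right)\right) = 3 \left(298 + \left(\frac{1}{2996} + \frac{69}{71}\right)\right) = 3 \left(298 + \frac{206795}{212716}\right) = 3 \cdot \frac{63596163}{212716} = \frac{190788489}{212716}$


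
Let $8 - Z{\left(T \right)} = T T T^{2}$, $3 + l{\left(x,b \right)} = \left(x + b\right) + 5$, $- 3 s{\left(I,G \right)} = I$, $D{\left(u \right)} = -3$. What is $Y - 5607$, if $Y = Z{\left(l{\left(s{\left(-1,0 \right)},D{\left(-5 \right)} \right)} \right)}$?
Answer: $- \frac{453535}{81} \approx -5599.2$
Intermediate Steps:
$s{\left(I,G \right)} = - \frac{I}{3}$
$l{\left(x,b \right)} = 2 + b + x$ ($l{\left(x,b \right)} = -3 + \left(\left(x + b\right) + 5\right) = -3 + \left(\left(b + x\right) + 5\right) = -3 + \left(5 + b + x\right) = 2 + b + x$)
$Z{\left(T \right)} = 8 - T^{4}$ ($Z{\left(T \right)} = 8 - T T T^{2} = 8 - T^{2} T^{2} = 8 - T^{4}$)
$Y = \frac{632}{81}$ ($Y = 8 - \left(2 - 3 - - \frac{1}{3}\right)^{4} = 8 - \left(2 - 3 + \frac{1}{3}\right)^{4} = 8 - \left(- \frac{2}{3}\right)^{4} = 8 - \frac{16}{81} = \frac{632}{81} \approx 7.8025$)
$Y - 5607 = \frac{632}{81} - 5607 = - \frac{453535}{81}$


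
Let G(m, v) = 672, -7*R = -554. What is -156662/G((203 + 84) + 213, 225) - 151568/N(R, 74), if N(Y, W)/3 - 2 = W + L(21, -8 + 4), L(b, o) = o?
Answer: -2826931/3024 ≈ -934.83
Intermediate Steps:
R = 554/7 (R = -⅐*(-554) = 554/7 ≈ 79.143)
N(Y, W) = -6 + 3*W (N(Y, W) = 6 + 3*(W + (-8 + 4)) = 6 + 3*(W - 4) = 6 + 3*(-4 + W) = 6 + (-12 + 3*W) = -6 + 3*W)
-156662/G((203 + 84) + 213, 225) - 151568/N(R, 74) = -156662/672 - 151568/(-6 + 3*74) = -156662*1/672 - 151568/(-6 + 222) = -78331/336 - 151568/216 = -78331/336 - 151568*1/216 = -78331/336 - 18946/27 = -2826931/3024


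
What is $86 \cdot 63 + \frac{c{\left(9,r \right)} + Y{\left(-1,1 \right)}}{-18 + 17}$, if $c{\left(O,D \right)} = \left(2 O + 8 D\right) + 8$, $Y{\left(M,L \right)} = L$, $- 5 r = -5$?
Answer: $5383$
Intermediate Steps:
$r = 1$ ($r = \left(- \frac{1}{5}\right) \left(-5\right) = 1$)
$c{\left(O,D \right)} = 8 + 2 O + 8 D$
$86 \cdot 63 + \frac{c{\left(9,r \right)} + Y{\left(-1,1 \right)}}{-18 + 17} = 86 \cdot 63 + \frac{\left(8 + 2 \cdot 9 + 8 \cdot 1\right) + 1}{-18 + 17} = 5418 + \frac{\left(8 + 18 + 8\right) + 1}{-1} = 5418 + \left(34 + 1\right) \left(-1\right) = 5418 + 35 \left(-1\right) = 5418 - 35 = 5383$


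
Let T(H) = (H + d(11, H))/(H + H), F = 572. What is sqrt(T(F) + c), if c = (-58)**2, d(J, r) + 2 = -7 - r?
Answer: sqrt(1100644402)/572 ≈ 58.000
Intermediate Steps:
d(J, r) = -9 - r (d(J, r) = -2 + (-7 - r) = -9 - r)
T(H) = -9/(2*H) (T(H) = (H + (-9 - H))/(H + H) = -9*1/(2*H) = -9/(2*H))
c = 3364
sqrt(T(F) + c) = sqrt(-9/2/572 + 3364) = sqrt(-9/2*1/572 + 3364) = sqrt(-9/1144 + 3364) = sqrt(3848407/1144) = sqrt(1100644402)/572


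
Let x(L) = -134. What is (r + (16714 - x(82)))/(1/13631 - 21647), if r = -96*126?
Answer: -149941/683033 ≈ -0.21952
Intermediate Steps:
r = -12096
(r + (16714 - x(82)))/(1/13631 - 21647) = (-12096 + (16714 - 1*(-134)))/(1/13631 - 21647) = (-12096 + (16714 + 134))/(1/13631 - 21647) = (-12096 + 16848)/(-295070256/13631) = 4752*(-13631/295070256) = -149941/683033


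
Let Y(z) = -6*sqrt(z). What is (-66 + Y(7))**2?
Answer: 4608 + 792*sqrt(7) ≈ 6703.4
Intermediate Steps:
(-66 + Y(7))**2 = (-66 - 6*sqrt(7))**2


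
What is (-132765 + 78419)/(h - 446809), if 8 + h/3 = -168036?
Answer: 54346/950941 ≈ 0.057150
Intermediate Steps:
h = -504132 (h = -24 + 3*(-168036) = -24 - 504108 = -504132)
(-132765 + 78419)/(h - 446809) = (-132765 + 78419)/(-504132 - 446809) = -54346/(-950941) = -54346*(-1/950941) = 54346/950941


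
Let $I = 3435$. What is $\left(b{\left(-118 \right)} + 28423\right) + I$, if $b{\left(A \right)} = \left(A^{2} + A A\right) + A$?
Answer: $59588$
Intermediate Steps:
$b{\left(A \right)} = A + 2 A^{2}$ ($b{\left(A \right)} = \left(A^{2} + A^{2}\right) + A = 2 A^{2} + A = A + 2 A^{2}$)
$\left(b{\left(-118 \right)} + 28423\right) + I = \left(- 118 \left(1 + 2 \left(-118\right)\right) + 28423\right) + 3435 = \left(- 118 \left(1 - 236\right) + 28423\right) + 3435 = \left(\left(-118\right) \left(-235\right) + 28423\right) + 3435 = \left(27730 + 28423\right) + 3435 = 56153 + 3435 = 59588$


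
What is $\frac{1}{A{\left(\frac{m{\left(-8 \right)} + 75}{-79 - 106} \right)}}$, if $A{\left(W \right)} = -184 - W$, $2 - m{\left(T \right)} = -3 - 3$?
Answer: $- \frac{185}{33957} \approx -0.0054481$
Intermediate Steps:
$m{\left(T \right)} = 8$ ($m{\left(T \right)} = 2 - \left(-3 - 3\right) = 2 - -6 = 2 + 6 = 8$)
$\frac{1}{A{\left(\frac{m{\left(-8 \right)} + 75}{-79 - 106} \right)}} = \frac{1}{-184 - \frac{8 + 75}{-79 - 106}} = \frac{1}{-184 - \frac{83}{-185}} = \frac{1}{-184 - 83 \left(- \frac{1}{185}\right)} = \frac{1}{-184 - - \frac{83}{185}} = \frac{1}{-184 + \frac{83}{185}} = \frac{1}{- \frac{33957}{185}} = - \frac{185}{33957}$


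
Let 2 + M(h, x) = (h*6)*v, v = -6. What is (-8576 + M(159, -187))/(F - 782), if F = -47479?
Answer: 14302/48261 ≈ 0.29635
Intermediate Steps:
M(h, x) = -2 - 36*h (M(h, x) = -2 + (h*6)*(-6) = -2 + (6*h)*(-6) = -2 - 36*h)
(-8576 + M(159, -187))/(F - 782) = (-8576 + (-2 - 36*159))/(-47479 - 782) = (-8576 + (-2 - 5724))/(-48261) = (-8576 - 5726)*(-1/48261) = -14302*(-1/48261) = 14302/48261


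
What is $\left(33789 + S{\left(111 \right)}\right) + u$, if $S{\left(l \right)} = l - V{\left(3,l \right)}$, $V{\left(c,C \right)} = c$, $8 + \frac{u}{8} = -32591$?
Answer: $-226895$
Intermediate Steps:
$u = -260792$ ($u = -64 + 8 \left(-32591\right) = -64 - 260728 = -260792$)
$S{\left(l \right)} = -3 + l$ ($S{\left(l \right)} = l - 3 = -3 + l$)
$\left(33789 + S{\left(111 \right)}\right) + u = \left(33789 + \left(-3 + 111\right)\right) - 260792 = \left(33789 + 108\right) - 260792 = 33897 - 260792 = -226895$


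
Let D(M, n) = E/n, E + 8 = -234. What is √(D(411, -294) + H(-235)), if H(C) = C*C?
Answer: 2*√6088647/21 ≈ 235.00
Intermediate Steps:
E = -242 (E = -8 - 234 = -242)
H(C) = C²
D(M, n) = -242/n
√(D(411, -294) + H(-235)) = √(-242/(-294) + (-235)²) = √(-242*(-1/294) + 55225) = √(121/147 + 55225) = √(8118196/147) = 2*√6088647/21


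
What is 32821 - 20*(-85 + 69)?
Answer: 33141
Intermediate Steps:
32821 - 20*(-85 + 69) = 32821 - 20*(-16) = 32821 + 320 = 33141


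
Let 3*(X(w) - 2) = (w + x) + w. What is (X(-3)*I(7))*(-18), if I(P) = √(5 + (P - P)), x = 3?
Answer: -18*√5 ≈ -40.249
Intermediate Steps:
I(P) = √5 (I(P) = √(5 + 0) = √5)
X(w) = 3 + 2*w/3 (X(w) = 2 + ((w + 3) + w)/3 = 2 + ((3 + w) + w)/3 = 2 + (3 + 2*w)/3 = 2 + (1 + 2*w/3) = 3 + 2*w/3)
(X(-3)*I(7))*(-18) = ((3 + (⅔)*(-3))*√5)*(-18) = ((3 - 2)*√5)*(-18) = (1*√5)*(-18) = √5*(-18) = -18*√5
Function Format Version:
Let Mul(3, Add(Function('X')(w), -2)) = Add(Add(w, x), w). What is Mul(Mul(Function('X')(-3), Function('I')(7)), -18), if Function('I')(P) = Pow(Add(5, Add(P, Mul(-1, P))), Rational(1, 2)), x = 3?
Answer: Mul(-18, Pow(5, Rational(1, 2))) ≈ -40.249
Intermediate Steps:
Function('I')(P) = Pow(5, Rational(1, 2)) (Function('I')(P) = Pow(Add(5, 0), Rational(1, 2)) = Pow(5, Rational(1, 2)))
Function('X')(w) = Add(3, Mul(Rational(2, 3), w)) (Function('X')(w) = Add(2, Mul(Rational(1, 3), Add(Add(w, 3), w))) = Add(2, Mul(Rational(1, 3), Add(Add(3, w), w))) = Add(2, Mul(Rational(1, 3), Add(3, Mul(2, w)))) = Add(2, Add(1, Mul(Rational(2, 3), w))) = Add(3, Mul(Rational(2, 3), w)))
Mul(Mul(Function('X')(-3), Function('I')(7)), -18) = Mul(Mul(Add(3, Mul(Rational(2, 3), -3)), Pow(5, Rational(1, 2))), -18) = Mul(Mul(Add(3, -2), Pow(5, Rational(1, 2))), -18) = Mul(Mul(1, Pow(5, Rational(1, 2))), -18) = Mul(Pow(5, Rational(1, 2)), -18) = Mul(-18, Pow(5, Rational(1, 2)))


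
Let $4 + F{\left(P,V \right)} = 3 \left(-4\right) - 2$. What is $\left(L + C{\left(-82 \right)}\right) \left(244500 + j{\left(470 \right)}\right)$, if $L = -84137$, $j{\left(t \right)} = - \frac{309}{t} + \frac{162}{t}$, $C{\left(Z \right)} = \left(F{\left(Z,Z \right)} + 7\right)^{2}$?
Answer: $- \frac{4827343144824}{235} \approx -2.0542 \cdot 10^{10}$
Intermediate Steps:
$F{\left(P,V \right)} = -18$ ($F{\left(P,V \right)} = -4 + \left(3 \left(-4\right) - 2\right) = -4 - 14 = -18$)
$C{\left(Z \right)} = 121$ ($C{\left(Z \right)} = \left(-18 + 7\right)^{2} = \left(-11\right)^{2} = 121$)
$j{\left(t \right)} = - \frac{147}{t}$
$\left(L + C{\left(-82 \right)}\right) \left(244500 + j{\left(470 \right)}\right) = \left(-84137 + 121\right) \left(244500 - \frac{147}{470}\right) = - 84016 \left(244500 - \frac{147}{470}\right) = \left(-84016\right) \frac{114914853}{470} = - \frac{4827343144824}{235}$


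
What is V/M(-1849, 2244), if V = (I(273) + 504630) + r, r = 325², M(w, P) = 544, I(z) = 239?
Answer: 305247/272 ≈ 1122.2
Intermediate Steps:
r = 105625
V = 610494 (V = (239 + 504630) + 105625 = 504869 + 105625 = 610494)
V/M(-1849, 2244) = 610494/544 = 610494*(1/544) = 305247/272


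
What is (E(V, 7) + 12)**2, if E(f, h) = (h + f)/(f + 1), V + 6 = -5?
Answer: 3844/25 ≈ 153.76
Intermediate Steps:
V = -11 (V = -6 - 5 = -11)
E(f, h) = (f + h)/(1 + f)
(E(V, 7) + 12)**2 = ((-11 + 7)/(1 - 11) + 12)**2 = (-4/(-10) + 12)**2 = (-1/10*(-4) + 12)**2 = (2/5 + 12)**2 = (62/5)**2 = 3844/25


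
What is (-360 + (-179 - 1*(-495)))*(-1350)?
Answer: 59400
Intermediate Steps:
(-360 + (-179 - 1*(-495)))*(-1350) = (-360 + (-179 + 495))*(-1350) = (-360 + 316)*(-1350) = -44*(-1350) = 59400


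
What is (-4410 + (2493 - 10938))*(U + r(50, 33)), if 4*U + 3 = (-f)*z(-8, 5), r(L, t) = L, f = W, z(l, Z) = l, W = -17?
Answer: -784155/4 ≈ -1.9604e+5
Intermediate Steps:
f = -17
U = -139/4 (U = -3/4 + (-1*(-17)*(-8))/4 = -3/4 + (17*(-8))/4 = -3/4 + (1/4)*(-136) = -3/4 - 34 = -139/4 ≈ -34.750)
(-4410 + (2493 - 10938))*(U + r(50, 33)) = (-4410 + (2493 - 10938))*(-139/4 + 50) = (-4410 - 8445)*(61/4) = -12855*61/4 = -784155/4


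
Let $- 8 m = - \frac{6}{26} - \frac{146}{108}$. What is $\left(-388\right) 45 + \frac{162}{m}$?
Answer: $- \frac{18488268}{1111} \approx -16641.0$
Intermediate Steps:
$m = \frac{1111}{5616}$ ($m = - \frac{- \frac{6}{26} - \frac{146}{108}}{8} = - \frac{\left(-6\right) \frac{1}{26} - \frac{73}{54}}{8} = - \frac{- \frac{3}{13} - \frac{73}{54}}{8} = \left(- \frac{1}{8}\right) \left(- \frac{1111}{702}\right) = \frac{1111}{5616} \approx 0.19783$)
$\left(-388\right) 45 + \frac{162}{m} = \left(-388\right) 45 + \frac{162}{\frac{1111}{5616}} = -17460 + 162 \cdot \frac{5616}{1111} = -17460 + \frac{909792}{1111} = - \frac{18488268}{1111}$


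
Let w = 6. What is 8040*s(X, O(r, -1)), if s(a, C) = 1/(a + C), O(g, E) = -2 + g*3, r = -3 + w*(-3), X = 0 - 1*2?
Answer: -120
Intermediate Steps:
X = -2 (X = 0 - 2 = -2)
r = -21 (r = -3 + 6*(-3) = -3 - 18 = -21)
O(g, E) = -2 + 3*g
s(a, C) = 1/(C + a)
8040*s(X, O(r, -1)) = 8040/((-2 + 3*(-21)) - 2) = 8040/((-2 - 63) - 2) = 8040/(-65 - 2) = 8040/(-67) = 8040*(-1/67) = -120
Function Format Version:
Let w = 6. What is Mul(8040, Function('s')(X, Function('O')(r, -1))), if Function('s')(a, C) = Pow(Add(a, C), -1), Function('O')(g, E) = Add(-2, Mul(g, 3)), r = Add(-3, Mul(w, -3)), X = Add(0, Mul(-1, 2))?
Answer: -120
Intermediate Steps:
X = -2 (X = Add(0, -2) = -2)
r = -21 (r = Add(-3, Mul(6, -3)) = Add(-3, -18) = -21)
Function('O')(g, E) = Add(-2, Mul(3, g))
Function('s')(a, C) = Pow(Add(C, a), -1)
Mul(8040, Function('s')(X, Function('O')(r, -1))) = Mul(8040, Pow(Add(Add(-2, Mul(3, -21)), -2), -1)) = Mul(8040, Pow(Add(Add(-2, -63), -2), -1)) = Mul(8040, Pow(Add(-65, -2), -1)) = Mul(8040, Pow(-67, -1)) = Mul(8040, Rational(-1, 67)) = -120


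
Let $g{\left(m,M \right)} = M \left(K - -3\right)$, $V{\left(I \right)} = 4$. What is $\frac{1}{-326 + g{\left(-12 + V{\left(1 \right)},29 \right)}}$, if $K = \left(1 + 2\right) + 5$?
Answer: $- \frac{1}{7} \approx -0.14286$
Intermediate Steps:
$K = 8$ ($K = 3 + 5 = 8$)
$g{\left(m,M \right)} = 11 M$ ($g{\left(m,M \right)} = M \left(8 - -3\right) = M \left(8 + 3\right) = M 11 = 11 M$)
$\frac{1}{-326 + g{\left(-12 + V{\left(1 \right)},29 \right)}} = \frac{1}{-326 + 11 \cdot 29} = \frac{1}{-326 + 319} = \frac{1}{-7} = - \frac{1}{7}$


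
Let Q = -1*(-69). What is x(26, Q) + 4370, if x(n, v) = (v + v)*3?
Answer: 4784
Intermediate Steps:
Q = 69
x(n, v) = 6*v (x(n, v) = (2*v)*3 = 6*v)
x(26, Q) + 4370 = 6*69 + 4370 = 414 + 4370 = 4784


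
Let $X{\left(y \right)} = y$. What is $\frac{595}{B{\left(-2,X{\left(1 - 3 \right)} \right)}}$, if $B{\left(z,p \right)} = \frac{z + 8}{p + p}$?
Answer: $- \frac{1190}{3} \approx -396.67$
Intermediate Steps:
$B{\left(z,p \right)} = \frac{8 + z}{2 p}$
$\frac{595}{B{\left(-2,X{\left(1 - 3 \right)} \right)}} = \frac{595}{\frac{1}{2} \frac{1}{1 - 3} \left(8 - 2\right)} = \frac{595}{\frac{1}{2} \frac{1}{-2} \cdot 6} = \frac{595}{\frac{1}{2} \left(- \frac{1}{2}\right) 6} = \frac{595}{- \frac{3}{2}} = 595 \left(- \frac{2}{3}\right) = - \frac{1190}{3}$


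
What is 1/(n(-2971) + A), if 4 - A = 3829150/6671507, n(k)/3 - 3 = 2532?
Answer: 6671507/50759667613 ≈ 0.00013143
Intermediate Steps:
n(k) = 7605 (n(k) = 9 + 3*2532 = 9 + 7596 = 7605)
A = 22856878/6671507 (A = 4 - 3829150/6671507 = 22856878/6671507 ≈ 3.4260)
1/(n(-2971) + A) = 1/(7605 + 22856878/6671507) = 1/(50759667613/6671507) = 6671507/50759667613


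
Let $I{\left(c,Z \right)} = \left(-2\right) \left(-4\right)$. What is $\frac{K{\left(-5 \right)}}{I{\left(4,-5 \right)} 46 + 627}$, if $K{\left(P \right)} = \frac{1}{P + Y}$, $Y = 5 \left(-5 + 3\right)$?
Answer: $- \frac{1}{14925} \approx -6.7002 \cdot 10^{-5}$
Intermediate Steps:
$I{\left(c,Z \right)} = 8$
$Y = -10$ ($Y = 5 \left(-2\right) = -10$)
$K{\left(P \right)} = \frac{1}{-10 + P}$ ($K{\left(P \right)} = \frac{1}{P - 10} = \frac{1}{-10 + P}$)
$\frac{K{\left(-5 \right)}}{I{\left(4,-5 \right)} 46 + 627} = \frac{1}{\left(-10 - 5\right) \left(8 \cdot 46 + 627\right)} = \frac{1}{\left(-15\right) \left(368 + 627\right)} = - \frac{1}{15 \cdot 995} = \left(- \frac{1}{15}\right) \frac{1}{995} = - \frac{1}{14925}$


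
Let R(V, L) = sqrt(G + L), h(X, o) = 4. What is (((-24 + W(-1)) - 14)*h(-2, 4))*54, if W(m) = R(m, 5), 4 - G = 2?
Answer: -8208 + 216*sqrt(7) ≈ -7636.5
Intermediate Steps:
G = 2 (G = 4 - 1*2 = 4 - 2 = 2)
R(V, L) = sqrt(2 + L)
W(m) = sqrt(7) (W(m) = sqrt(2 + 5) = sqrt(7))
(((-24 + W(-1)) - 14)*h(-2, 4))*54 = (((-24 + sqrt(7)) - 14)*4)*54 = ((-38 + sqrt(7))*4)*54 = (-152 + 4*sqrt(7))*54 = -8208 + 216*sqrt(7)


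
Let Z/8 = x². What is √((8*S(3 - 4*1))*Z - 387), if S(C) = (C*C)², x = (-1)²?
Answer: I*√323 ≈ 17.972*I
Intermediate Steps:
x = 1
Z = 8 (Z = 8*1² = 8*1 = 8)
S(C) = C⁴ (S(C) = (C²)² = C⁴)
√((8*S(3 - 4*1))*Z - 387) = √((8*(3 - 4*1)⁴)*8 - 387) = √((8*(3 - 4)⁴)*8 - 387) = √((8*(-1)⁴)*8 - 387) = √((8*1)*8 - 387) = √(8*8 - 387) = √(64 - 387) = √(-323) = I*√323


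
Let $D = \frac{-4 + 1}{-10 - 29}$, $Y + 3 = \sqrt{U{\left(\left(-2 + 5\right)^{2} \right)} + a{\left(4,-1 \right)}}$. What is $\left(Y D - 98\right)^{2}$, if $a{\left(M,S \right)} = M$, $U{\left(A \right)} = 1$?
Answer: $\frac{\left(1277 - \sqrt{5}\right)^{2}}{169} \approx 9615.5$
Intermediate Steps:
$Y = -3 + \sqrt{5}$ ($Y = -3 + \sqrt{1 + 4} = -3 + \sqrt{5} \approx -0.76393$)
$D = \frac{1}{13}$ ($D = - \frac{3}{-39} = \left(-3\right) \left(- \frac{1}{39}\right) = \frac{1}{13} \approx 0.076923$)
$\left(Y D - 98\right)^{2} = \left(\left(-3 + \sqrt{5}\right) \frac{1}{13} - 98\right)^{2} = \left(\left(- \frac{3}{13} + \frac{\sqrt{5}}{13}\right) - 98\right)^{2} = \left(- \frac{1277}{13} + \frac{\sqrt{5}}{13}\right)^{2}$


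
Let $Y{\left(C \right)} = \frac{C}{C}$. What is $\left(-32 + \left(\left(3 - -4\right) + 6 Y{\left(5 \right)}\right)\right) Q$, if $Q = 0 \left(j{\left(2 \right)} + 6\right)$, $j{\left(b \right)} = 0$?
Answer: $0$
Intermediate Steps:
$Y{\left(C \right)} = 1$
$Q = 0$ ($Q = 0 \left(0 + 6\right) = 0 \cdot 6 = 0$)
$\left(-32 + \left(\left(3 - -4\right) + 6 Y{\left(5 \right)}\right)\right) Q = \left(-32 + \left(\left(3 - -4\right) + 6 \cdot 1\right)\right) 0 = \left(-32 + \left(\left(3 + 4\right) + 6\right)\right) 0 = \left(-32 + \left(7 + 6\right)\right) 0 = \left(-32 + 13\right) 0 = \left(-19\right) 0 = 0$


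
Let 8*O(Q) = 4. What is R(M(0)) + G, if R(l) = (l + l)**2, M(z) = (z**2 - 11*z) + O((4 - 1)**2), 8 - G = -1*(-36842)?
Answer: -36833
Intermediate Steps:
G = -36834 (G = 8 - (-1)*(-36842) = 8 - 1*36842 = 8 - 36842 = -36834)
O(Q) = 1/2 (O(Q) = (1/8)*4 = 1/2)
M(z) = 1/2 + z**2 - 11*z (M(z) = (z**2 - 11*z) + 1/2 = 1/2 + z**2 - 11*z)
R(l) = 4*l**2 (R(l) = (2*l)**2 = 4*l**2)
R(M(0)) + G = 4*(1/2 + 0**2 - 11*0)**2 - 36834 = 4*(1/2 + 0 + 0)**2 - 36834 = 4*(1/2)**2 - 36834 = 4*(1/4) - 36834 = 1 - 36834 = -36833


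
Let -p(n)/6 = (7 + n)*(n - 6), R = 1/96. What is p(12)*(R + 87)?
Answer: -476121/8 ≈ -59515.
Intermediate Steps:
R = 1/96 ≈ 0.010417
p(n) = -6*(-6 + n)*(7 + n) (p(n) = -6*(7 + n)*(n - 6) = -6*(7 + n)*(-6 + n) = -6*(-6 + n)*(7 + n))
p(12)*(R + 87) = (252 - 6*12 - 6*12²)*(1/96 + 87) = (252 - 72 - 6*144)*(8353/96) = (252 - 72 - 864)*(8353/96) = -684*8353/96 = -476121/8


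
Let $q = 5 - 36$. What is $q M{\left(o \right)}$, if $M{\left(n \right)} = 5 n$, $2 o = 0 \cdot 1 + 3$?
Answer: $- \frac{465}{2} \approx -232.5$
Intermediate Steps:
$o = \frac{3}{2}$ ($o = \frac{0 \cdot 1 + 3}{2} = \frac{0 + 3}{2} = \frac{1}{2} \cdot 3 = \frac{3}{2} \approx 1.5$)
$q = -31$
$q M{\left(o \right)} = - 31 \cdot 5 \cdot \frac{3}{2} = \left(-31\right) \frac{15}{2} = - \frac{465}{2}$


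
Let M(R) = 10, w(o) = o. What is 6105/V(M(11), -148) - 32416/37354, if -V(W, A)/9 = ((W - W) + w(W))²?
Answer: -8574019/1120620 ≈ -7.6511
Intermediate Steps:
V(W, A) = -9*W² (V(W, A) = -9*((W - W) + W)² = -9*(0 + W)² = -9*W²)
6105/V(M(11), -148) - 32416/37354 = 6105/((-9*10²)) - 32416/37354 = 6105/((-9*100)) - 32416*1/37354 = 6105/(-900) - 16208/18677 = 6105*(-1/900) - 16208/18677 = -407/60 - 16208/18677 = -8574019/1120620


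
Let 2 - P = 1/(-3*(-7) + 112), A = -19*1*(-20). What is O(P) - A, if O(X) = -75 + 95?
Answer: -360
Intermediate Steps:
A = 380 (A = -19*(-20) = 380)
P = 265/133 (P = 2 - 1/(-3*(-7) + 112) = 2 - 1/(21 + 112) = 2 - 1/133 = 265/133 ≈ 1.9925)
O(X) = 20
O(P) - A = 20 - 1*380 = 20 - 380 = -360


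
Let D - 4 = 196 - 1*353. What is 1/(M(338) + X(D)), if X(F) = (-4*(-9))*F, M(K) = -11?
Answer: -1/5519 ≈ -0.00018119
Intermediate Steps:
D = -153 (D = 4 + (196 - 1*353) = 4 + (196 - 353) = 4 - 157 = -153)
X(F) = 36*F
1/(M(338) + X(D)) = 1/(-11 + 36*(-153)) = 1/(-11 - 5508) = 1/(-5519) = -1/5519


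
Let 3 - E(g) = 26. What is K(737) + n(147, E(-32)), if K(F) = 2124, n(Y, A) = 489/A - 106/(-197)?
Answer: 9529949/4531 ≈ 2103.3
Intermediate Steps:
E(g) = -23 (E(g) = 3 - 1*26 = 3 - 26 = -23)
n(Y, A) = 106/197 + 489/A (n(Y, A) = 489/A - 106*(-1/197) = 489/A + 106/197 = 106/197 + 489/A)
K(737) + n(147, E(-32)) = 2124 + (106/197 + 489/(-23)) = 2124 + (106/197 + 489*(-1/23)) = 2124 + (106/197 - 489/23) = 2124 - 93895/4531 = 9529949/4531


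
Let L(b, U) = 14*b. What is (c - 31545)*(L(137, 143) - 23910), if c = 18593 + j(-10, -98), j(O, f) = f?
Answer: 286995600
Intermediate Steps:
c = 18495 (c = 18593 - 98 = 18495)
(c - 31545)*(L(137, 143) - 23910) = (18495 - 31545)*(14*137 - 23910) = -13050*(1918 - 23910) = -13050*(-21992) = 286995600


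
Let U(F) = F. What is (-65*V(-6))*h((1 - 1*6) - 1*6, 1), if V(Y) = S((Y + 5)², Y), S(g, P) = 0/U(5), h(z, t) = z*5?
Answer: 0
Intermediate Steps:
h(z, t) = 5*z
S(g, P) = 0 (S(g, P) = 0/5 = 0*(⅕) = 0)
V(Y) = 0
(-65*V(-6))*h((1 - 1*6) - 1*6, 1) = (-65*0)*(5*((1 - 1*6) - 1*6)) = 0*(5*((1 - 6) - 6)) = 0*(5*(-5 - 6)) = 0*(5*(-11)) = 0*(-55) = 0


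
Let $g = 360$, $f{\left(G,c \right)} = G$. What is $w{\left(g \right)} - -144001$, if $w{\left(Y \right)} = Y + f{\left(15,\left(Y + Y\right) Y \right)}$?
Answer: $144376$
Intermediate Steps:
$w{\left(Y \right)} = 15 + Y$ ($w{\left(Y \right)} = Y + 15 = 15 + Y$)
$w{\left(g \right)} - -144001 = \left(15 + 360\right) - -144001 = 375 + 144001 = 144376$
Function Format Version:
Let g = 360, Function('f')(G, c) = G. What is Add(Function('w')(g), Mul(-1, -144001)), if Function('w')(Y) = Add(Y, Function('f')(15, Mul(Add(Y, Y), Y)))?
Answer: 144376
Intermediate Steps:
Function('w')(Y) = Add(15, Y) (Function('w')(Y) = Add(Y, 15) = Add(15, Y))
Add(Function('w')(g), Mul(-1, -144001)) = Add(Add(15, 360), Mul(-1, -144001)) = Add(375, 144001) = 144376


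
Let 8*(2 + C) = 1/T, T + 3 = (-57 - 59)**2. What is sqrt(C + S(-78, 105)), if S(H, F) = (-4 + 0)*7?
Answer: I*sqrt(86871913414)/53812 ≈ 5.4772*I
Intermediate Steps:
S(H, F) = -28 (S(H, F) = -4*7 = -28)
T = 13453 (T = -3 + (-57 - 59)**2 = -3 + (-116)**2 = -3 + 13456 = 13453)
C = -215247/107624 (C = -2 + (1/8)/13453 = -2 + (1/8)*(1/13453) = -2 + 1/107624 = -215247/107624 ≈ -2.0000)
sqrt(C + S(-78, 105)) = sqrt(-215247/107624 - 28) = sqrt(-3228719/107624) = I*sqrt(86871913414)/53812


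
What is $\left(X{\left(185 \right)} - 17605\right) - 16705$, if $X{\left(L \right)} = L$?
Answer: $-34125$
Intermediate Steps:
$\left(X{\left(185 \right)} - 17605\right) - 16705 = \left(185 - 17605\right) - 16705 = -17420 - 16705 = -34125$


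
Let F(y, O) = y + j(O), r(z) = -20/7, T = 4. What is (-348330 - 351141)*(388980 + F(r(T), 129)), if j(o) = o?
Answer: -1905179239953/7 ≈ -2.7217e+11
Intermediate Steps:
r(z) = -20/7 (r(z) = -20*1/7 = -20/7)
F(y, O) = O + y (F(y, O) = y + O = O + y)
(-348330 - 351141)*(388980 + F(r(T), 129)) = (-348330 - 351141)*(388980 + (129 - 20/7)) = -699471*(388980 + 883/7) = -699471*2723743/7 = -1905179239953/7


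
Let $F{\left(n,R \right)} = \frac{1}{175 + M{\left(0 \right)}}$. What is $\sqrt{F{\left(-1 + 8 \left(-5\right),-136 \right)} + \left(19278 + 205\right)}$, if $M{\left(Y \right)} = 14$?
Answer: $\frac{4 \sqrt{4833003}}{63} \approx 139.58$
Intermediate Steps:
$F{\left(n,R \right)} = \frac{1}{189}$ ($F{\left(n,R \right)} = \frac{1}{175 + 14} = \frac{1}{189}$)
$\sqrt{F{\left(-1 + 8 \left(-5\right),-136 \right)} + \left(19278 + 205\right)} = \sqrt{\frac{1}{189} + \left(19278 + 205\right)} = \sqrt{\frac{1}{189} + 19483} = \sqrt{\frac{3682288}{189}} = \frac{4 \sqrt{4833003}}{63}$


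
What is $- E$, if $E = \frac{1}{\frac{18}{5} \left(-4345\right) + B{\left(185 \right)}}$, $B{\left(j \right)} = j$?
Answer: $\frac{1}{15457} \approx 6.4696 \cdot 10^{-5}$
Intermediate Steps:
$E = - \frac{1}{15457}$ ($E = \frac{1}{\frac{18}{5} \left(-4345\right) + 185} = \frac{1}{-15642 + 185} = \frac{1}{-15457} = - \frac{1}{15457} \approx -6.4696 \cdot 10^{-5}$)
$- E = \left(-1\right) \left(- \frac{1}{15457}\right) = \frac{1}{15457}$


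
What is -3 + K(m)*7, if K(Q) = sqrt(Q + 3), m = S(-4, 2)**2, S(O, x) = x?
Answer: -3 + 7*sqrt(7) ≈ 15.520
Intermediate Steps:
m = 4 (m = 2**2 = 4)
K(Q) = sqrt(3 + Q)
-3 + K(m)*7 = -3 + sqrt(3 + 4)*7 = -3 + sqrt(7)*7 = -3 + 7*sqrt(7)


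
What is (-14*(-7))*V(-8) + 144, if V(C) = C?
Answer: -640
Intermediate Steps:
(-14*(-7))*V(-8) + 144 = -14*(-7)*(-8) + 144 = 98*(-8) + 144 = -784 + 144 = -640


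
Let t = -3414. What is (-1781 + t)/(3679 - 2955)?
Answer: -5195/724 ≈ -7.1754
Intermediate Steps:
(-1781 + t)/(3679 - 2955) = (-1781 - 3414)/(3679 - 2955) = -5195/724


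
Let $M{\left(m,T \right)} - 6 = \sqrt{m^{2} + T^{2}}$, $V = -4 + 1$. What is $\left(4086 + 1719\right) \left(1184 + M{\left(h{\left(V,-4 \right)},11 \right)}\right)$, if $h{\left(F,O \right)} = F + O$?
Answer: $6907950 + 5805 \sqrt{170} \approx 6.9836 \cdot 10^{6}$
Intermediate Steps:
$V = -3$
$M{\left(m,T \right)} = 6 + \sqrt{T^{2} + m^{2}}$ ($M{\left(m,T \right)} = 6 + \sqrt{m^{2} + T^{2}} = 6 + \sqrt{T^{2} + m^{2}}$)
$\left(4086 + 1719\right) \left(1184 + M{\left(h{\left(V,-4 \right)},11 \right)}\right) = \left(4086 + 1719\right) \left(1184 + \left(6 + \sqrt{11^{2} + \left(-3 - 4\right)^{2}}\right)\right) = 5805 \left(1184 + \left(6 + \sqrt{121 + \left(-7\right)^{2}}\right)\right) = 5805 \left(1184 + \left(6 + \sqrt{121 + 49}\right)\right) = 5805 \left(1184 + \left(6 + \sqrt{170}\right)\right) = 5805 \left(1190 + \sqrt{170}\right) = 6907950 + 5805 \sqrt{170}$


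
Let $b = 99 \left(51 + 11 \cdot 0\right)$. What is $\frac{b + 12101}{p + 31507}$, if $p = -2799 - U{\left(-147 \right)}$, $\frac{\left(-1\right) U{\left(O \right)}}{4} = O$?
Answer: $\frac{1715}{2812} \approx 0.60989$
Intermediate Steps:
$U{\left(O \right)} = - 4 O$
$b = 5049$ ($b = 99 \left(51 + 0\right) = 99 \cdot 51 = 5049$)
$p = -3387$ ($p = -2799 - \left(-4\right) \left(-147\right) = -2799 - 588 = -3387$)
$\frac{b + 12101}{p + 31507} = \frac{5049 + 12101}{-3387 + 31507} = \frac{17150}{28120} = 17150 \cdot \frac{1}{28120} = \frac{1715}{2812}$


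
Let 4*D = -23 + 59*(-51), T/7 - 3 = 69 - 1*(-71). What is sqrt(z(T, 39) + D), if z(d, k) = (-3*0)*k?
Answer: I*sqrt(758) ≈ 27.532*I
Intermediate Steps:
T = 1001 (T = 21 + 7*(69 - 1*(-71)) = 21 + 7*(69 + 71) = 21 + 7*140 = 21 + 980 = 1001)
z(d, k) = 0 (z(d, k) = 0*k = 0)
D = -758 (D = (-23 + 59*(-51))/4 = (-23 - 3009)/4 = (1/4)*(-3032) = -758)
sqrt(z(T, 39) + D) = sqrt(0 - 758) = sqrt(-758) = I*sqrt(758)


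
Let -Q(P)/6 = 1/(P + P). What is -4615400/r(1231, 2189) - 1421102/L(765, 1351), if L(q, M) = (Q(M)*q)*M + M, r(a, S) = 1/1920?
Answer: -4182659385449/472 ≈ -8.8616e+9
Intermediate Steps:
Q(P) = -3/P (Q(P) = -6/(P + P) = -6*1/(2*P) = -3/P)
r(a, S) = 1/1920
L(q, M) = M - 3*q (L(q, M) = ((-3/M)*q)*M + M = (-3*q/M)*M + M = -3*q + M = M - 3*q)
-4615400/r(1231, 2189) - 1421102/L(765, 1351) = -4615400/1/1920 - 1421102/(1351 - 3*765) = -4615400*1920 - 1421102/(1351 - 2295) = -8861568000 - 1421102/(-944) = -8861568000 - 1421102*(-1/944) = -8861568000 + 710551/472 = -4182659385449/472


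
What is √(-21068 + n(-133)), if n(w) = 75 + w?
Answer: I*√21126 ≈ 145.35*I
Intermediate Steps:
√(-21068 + n(-133)) = √(-21068 + (75 - 133)) = √(-21068 - 58) = √(-21126) = I*√21126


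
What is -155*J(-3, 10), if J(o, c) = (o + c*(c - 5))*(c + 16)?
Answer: -189410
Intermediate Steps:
J(o, c) = (16 + c)*(o + c*(-5 + c)) (J(o, c) = (o + c*(-5 + c))*(16 + c) = (16 + c)*(o + c*(-5 + c)))
-155*J(-3, 10) = -155*(10³ - 80*10 + 11*10² + 16*(-3) + 10*(-3)) = -155*(1000 - 800 + 11*100 - 48 - 30) = -155*(1000 - 800 + 1100 - 48 - 30) = -155*1222 = -189410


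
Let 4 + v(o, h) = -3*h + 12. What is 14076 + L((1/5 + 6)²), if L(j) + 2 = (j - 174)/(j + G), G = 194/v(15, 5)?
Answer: 26393175/1877 ≈ 14061.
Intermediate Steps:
v(o, h) = 8 - 3*h (v(o, h) = -4 + (-3*h + 12) = -4 + (12 - 3*h) = 8 - 3*h)
G = -194/7 (G = 194/(8 - 3*5) = 194/(8 - 15) = 194/(-7) = 194*(-⅐) = -194/7 ≈ -27.714)
L(j) = -2 + (-174 + j)/(-194/7 + j) (L(j) = -2 + (j - 174)/(j - 194/7) = -2 + (-174 + j)/(-194/7 + j))
14076 + L((1/5 + 6)²) = 14076 + (-830 - 7*(1/5 + 6)²)/(-194 + 7*(1/5 + 6)²) = 14076 + (-830 - 7*(⅕ + 6)²)/(-194 + 7*(⅕ + 6)²) = 14076 + (-830 - 7*(31/5)²)/(-194 + 7*(31/5)²) = 14076 + (-830 - 7*961/25)/(-194 + 7*(961/25)) = 14076 + (-830 - 6727/25)/(-194 + 6727/25) = 14076 - 27477/25/(1877/25) = 14076 + (25/1877)*(-27477/25) = 14076 - 27477/1877 = 26393175/1877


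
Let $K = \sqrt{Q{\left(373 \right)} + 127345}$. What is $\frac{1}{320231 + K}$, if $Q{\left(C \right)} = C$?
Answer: $\frac{320231}{102547765643} - \frac{\sqrt{127718}}{102547765643} \approx 3.1193 \cdot 10^{-6}$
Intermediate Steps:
$K = \sqrt{127718}$ ($K = \sqrt{373 + 127345} = \sqrt{127718} \approx 357.38$)
$\frac{1}{320231 + K} = \frac{1}{320231 + \sqrt{127718}}$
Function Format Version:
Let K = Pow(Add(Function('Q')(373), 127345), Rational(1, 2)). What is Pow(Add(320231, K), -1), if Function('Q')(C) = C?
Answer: Add(Rational(320231, 102547765643), Mul(Rational(-1, 102547765643), Pow(127718, Rational(1, 2)))) ≈ 3.1193e-6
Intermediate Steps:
K = Pow(127718, Rational(1, 2)) (K = Pow(Add(373, 127345), Rational(1, 2)) = Pow(127718, Rational(1, 2)) ≈ 357.38)
Pow(Add(320231, K), -1) = Pow(Add(320231, Pow(127718, Rational(1, 2))), -1)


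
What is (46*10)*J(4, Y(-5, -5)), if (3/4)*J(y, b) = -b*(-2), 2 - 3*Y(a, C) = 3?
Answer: -3680/9 ≈ -408.89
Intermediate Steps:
Y(a, C) = -⅓ (Y(a, C) = ⅔ - ⅓*3 = ⅔ - 1 = -⅓)
J(y, b) = 8*b/3 (J(y, b) = 4*(-b*(-2))/3 = 4*(2*b)/3 = 8*b/3)
(46*10)*J(4, Y(-5, -5)) = (46*10)*((8/3)*(-⅓)) = 460*(-8/9) = -3680/9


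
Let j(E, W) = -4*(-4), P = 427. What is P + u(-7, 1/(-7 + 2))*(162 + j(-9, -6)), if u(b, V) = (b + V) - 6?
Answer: -9613/5 ≈ -1922.6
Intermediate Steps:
j(E, W) = 16
u(b, V) = -6 + V + b (u(b, V) = (V + b) - 6 = -6 + V + b)
P + u(-7, 1/(-7 + 2))*(162 + j(-9, -6)) = 427 + (-6 + 1/(-7 + 2) - 7)*(162 + 16) = 427 + (-6 + 1/(-5) - 7)*178 = 427 + (-6 - ⅕ - 7)*178 = 427 - 66/5*178 = 427 - 11748/5 = -9613/5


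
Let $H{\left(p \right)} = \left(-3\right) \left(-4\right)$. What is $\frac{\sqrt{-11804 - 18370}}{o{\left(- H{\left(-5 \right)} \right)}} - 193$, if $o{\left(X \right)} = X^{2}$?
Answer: $-193 + \frac{i \sqrt{30174}}{144} \approx -193.0 + 1.2063 i$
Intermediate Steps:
$H{\left(p \right)} = 12$
$\frac{\sqrt{-11804 - 18370}}{o{\left(- H{\left(-5 \right)} \right)}} - 193 = \frac{\sqrt{-11804 - 18370}}{\left(\left(-1\right) 12\right)^{2}} - 193 = \frac{\sqrt{-30174}}{\left(-12\right)^{2}} - 193 = \frac{i \sqrt{30174}}{144} - 193 = -193 + \frac{i \sqrt{30174}}{144}$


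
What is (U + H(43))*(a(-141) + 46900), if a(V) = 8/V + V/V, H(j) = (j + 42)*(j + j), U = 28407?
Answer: 236197699661/141 ≈ 1.6752e+9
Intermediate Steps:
H(j) = 2*j*(42 + j) (H(j) = (42 + j)*(2*j) = 2*j*(42 + j))
a(V) = 1 + 8/V (a(V) = 8/V + 1 = 1 + 8/V)
(U + H(43))*(a(-141) + 46900) = (28407 + 2*43*(42 + 43))*((8 - 141)/(-141) + 46900) = (28407 + 2*43*85)*(-1/141*(-133) + 46900) = (28407 + 7310)*(133/141 + 46900) = 35717*(6613033/141) = 236197699661/141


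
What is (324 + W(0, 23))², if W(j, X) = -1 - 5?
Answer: 101124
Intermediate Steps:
W(j, X) = -6
(324 + W(0, 23))² = (324 - 6)² = 318² = 101124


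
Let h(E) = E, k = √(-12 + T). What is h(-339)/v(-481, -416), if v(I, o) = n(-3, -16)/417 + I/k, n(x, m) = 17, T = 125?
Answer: 271558323/40231100272 + 28354166451*√113/40231100272 ≈ 7.4987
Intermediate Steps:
k = √113 (k = √(-12 + 125) = √113 ≈ 10.630)
v(I, o) = 17/417 + I*√113/113 (v(I, o) = 17/417 + I/(√113) = 17*(1/417) + I*(√113/113) = 17/417 + I*√113/113)
h(-339)/v(-481, -416) = -339/(17/417 + (1/113)*(-481)*√113) = -339/(17/417 - 481*√113/113)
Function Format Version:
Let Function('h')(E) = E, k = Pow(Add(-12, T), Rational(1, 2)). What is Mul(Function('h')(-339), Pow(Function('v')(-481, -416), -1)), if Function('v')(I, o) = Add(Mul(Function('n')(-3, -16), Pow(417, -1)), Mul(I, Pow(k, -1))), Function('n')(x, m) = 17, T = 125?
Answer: Add(Rational(271558323, 40231100272), Mul(Rational(28354166451, 40231100272), Pow(113, Rational(1, 2)))) ≈ 7.4987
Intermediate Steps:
k = Pow(113, Rational(1, 2)) (k = Pow(Add(-12, 125), Rational(1, 2)) = Pow(113, Rational(1, 2)) ≈ 10.630)
Function('v')(I, o) = Add(Rational(17, 417), Mul(Rational(1, 113), I, Pow(113, Rational(1, 2)))) (Function('v')(I, o) = Add(Mul(17, Pow(417, -1)), Mul(I, Pow(Pow(113, Rational(1, 2)), -1))) = Add(Mul(17, Rational(1, 417)), Mul(I, Mul(Rational(1, 113), Pow(113, Rational(1, 2))))) = Add(Rational(17, 417), Mul(Rational(1, 113), I, Pow(113, Rational(1, 2)))))
Mul(Function('h')(-339), Pow(Function('v')(-481, -416), -1)) = Mul(-339, Pow(Add(Rational(17, 417), Mul(Rational(1, 113), -481, Pow(113, Rational(1, 2)))), -1)) = Mul(-339, Pow(Add(Rational(17, 417), Mul(Rational(-481, 113), Pow(113, Rational(1, 2)))), -1))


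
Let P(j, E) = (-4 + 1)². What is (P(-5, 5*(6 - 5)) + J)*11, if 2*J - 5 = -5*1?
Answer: 99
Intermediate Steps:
P(j, E) = 9 (P(j, E) = (-3)² = 9)
J = 0 (J = 5/2 + (-5*1)/2 = 5/2 + (½)*(-5) = 5/2 - 5/2 = 0)
(P(-5, 5*(6 - 5)) + J)*11 = (9 + 0)*11 = 9*11 = 99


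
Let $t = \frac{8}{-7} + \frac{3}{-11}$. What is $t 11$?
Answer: $- \frac{109}{7} \approx -15.571$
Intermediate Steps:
$t = - \frac{109}{77}$ ($t = 8 \left(- \frac{1}{7}\right) + 3 \left(- \frac{1}{11}\right) = - \frac{8}{7} - \frac{3}{11} = - \frac{109}{77} \approx -1.4156$)
$t 11 = \left(- \frac{109}{77}\right) 11 = - \frac{109}{7}$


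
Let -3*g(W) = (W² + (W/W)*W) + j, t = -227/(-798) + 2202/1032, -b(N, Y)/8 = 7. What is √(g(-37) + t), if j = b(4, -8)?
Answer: I*√55329077433/11438 ≈ 20.565*I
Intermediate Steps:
b(N, Y) = -56 (b(N, Y) = -8*7 = -56)
j = -56
t = 165955/68628 (t = -227*(-1/798) + 2202*(1/1032) = 227/798 + 367/172 = 165955/68628 ≈ 2.4182)
g(W) = 56/3 - W/3 - W²/3 (g(W) = -((W² + (W/W)*W) - 56)/3 = -((W² + 1*W) - 56)/3 = -((W² + W) - 56)/3 = -((W + W²) - 56)/3 = -(-56 + W + W²)/3 = 56/3 - W/3 - W²/3)
√(g(-37) + t) = √((56/3 - ⅓*(-37) - ⅓*(-37)²) + 165955/68628) = √((56/3 + 37/3 - ⅓*1369) + 165955/68628) = √((56/3 + 37/3 - 1369/3) + 165955/68628) = √(-1276/3 + 165955/68628) = √(-9674607/22876) = I*√55329077433/11438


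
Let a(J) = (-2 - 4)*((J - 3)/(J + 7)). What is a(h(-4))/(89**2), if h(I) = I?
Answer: 14/7921 ≈ 0.0017675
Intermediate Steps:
a(J) = -6*(-3 + J)/(7 + J)
a(h(-4))/(89**2) = (6*(3 - 1*(-4))/(7 - 4))/(89**2) = (6*(3 + 4)/3)/7921 = (6*(1/3)*7)*(1/7921) = 14*(1/7921) = 14/7921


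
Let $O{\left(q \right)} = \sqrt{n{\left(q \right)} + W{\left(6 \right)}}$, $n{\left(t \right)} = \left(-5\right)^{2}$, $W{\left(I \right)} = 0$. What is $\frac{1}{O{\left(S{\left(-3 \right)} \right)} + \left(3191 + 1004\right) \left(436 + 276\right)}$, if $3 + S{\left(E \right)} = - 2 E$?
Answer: $\frac{1}{2986845} \approx 3.348 \cdot 10^{-7}$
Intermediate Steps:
$n{\left(t \right)} = 25$
$S{\left(E \right)} = -3 - 2 E$
$O{\left(q \right)} = 5$ ($O{\left(q \right)} = \sqrt{25 + 0} = \sqrt{25} = 5$)
$\frac{1}{O{\left(S{\left(-3 \right)} \right)} + \left(3191 + 1004\right) \left(436 + 276\right)} = \frac{1}{5 + \left(3191 + 1004\right) \left(436 + 276\right)} = \frac{1}{5 + 4195 \cdot 712} = \frac{1}{5 + 2986840} = \frac{1}{2986845}$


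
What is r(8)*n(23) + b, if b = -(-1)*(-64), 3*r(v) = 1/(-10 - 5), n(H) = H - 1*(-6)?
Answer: -2909/45 ≈ -64.644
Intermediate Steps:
n(H) = 6 + H (n(H) = H + 6 = 6 + H)
r(v) = -1/45 (r(v) = 1/(3*(-10 - 5)) = (1/3)/(-15) = (1/3)*(-1/15) = -1/45)
b = -64 (b = -1*64 = -64)
r(8)*n(23) + b = -(6 + 23)/45 - 64 = -1/45*29 - 64 = -29/45 - 64 = -2909/45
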